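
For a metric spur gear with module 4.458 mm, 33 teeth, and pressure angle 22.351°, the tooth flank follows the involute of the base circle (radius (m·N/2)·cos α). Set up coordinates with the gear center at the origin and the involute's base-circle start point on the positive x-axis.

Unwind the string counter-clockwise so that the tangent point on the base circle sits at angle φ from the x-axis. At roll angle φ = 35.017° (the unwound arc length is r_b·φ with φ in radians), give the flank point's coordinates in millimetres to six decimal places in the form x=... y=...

pitch radius r_p = m·N/2 = 4.458·33/2 = 73.557000
base radius r_b = r_p·cos α = 73.557000·cos 22.351° = 68.030780
roll angle φ = 35.017° = 0.61116194 rad
x = r_b·(cos φ + φ·sin φ) = 68.030780·(0.81898182 + 0.61116194·0.57381946) = 79.574136
y = r_b·(sin φ − φ·cos φ) = 68.030780·(0.57381946 − 0.61116194·0.81898182) = 4.985903

x=79.574136 y=4.985903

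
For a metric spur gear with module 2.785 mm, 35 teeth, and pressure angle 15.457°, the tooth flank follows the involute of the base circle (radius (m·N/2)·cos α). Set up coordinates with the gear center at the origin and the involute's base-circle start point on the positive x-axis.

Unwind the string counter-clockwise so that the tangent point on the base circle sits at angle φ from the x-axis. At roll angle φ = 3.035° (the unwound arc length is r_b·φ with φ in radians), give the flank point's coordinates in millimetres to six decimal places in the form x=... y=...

pitch radius r_p = m·N/2 = 2.785·35/2 = 48.737500
base radius r_b = r_p·cos α = 48.737500·cos 15.457° = 46.974701
roll angle φ = 3.035° = 0.05297074 rad
x = r_b·(cos φ + φ·sin φ) = 46.974701·(0.99859738 + 0.05297074·0.05294597) = 47.040558
y = r_b·(sin φ − φ·cos φ) = 46.974701·(0.05294597 − 0.05297074·0.99859738) = 0.002327

x=47.040558 y=0.002327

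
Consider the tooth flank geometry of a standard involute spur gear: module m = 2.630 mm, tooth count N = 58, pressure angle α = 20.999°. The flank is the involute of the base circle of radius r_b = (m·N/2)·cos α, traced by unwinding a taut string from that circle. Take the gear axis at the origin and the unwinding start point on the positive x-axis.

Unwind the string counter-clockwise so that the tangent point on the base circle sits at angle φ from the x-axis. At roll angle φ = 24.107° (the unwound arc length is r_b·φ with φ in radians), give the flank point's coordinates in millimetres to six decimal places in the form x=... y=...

x=77.231050 y=1.736765

pitch radius r_p = m·N/2 = 2.630·58/2 = 76.270000
base radius r_b = r_p·cos α = 76.270000·cos 20.999° = 71.204656
roll angle φ = 24.107° = 0.42074652 rad
x = r_b·(cos φ + φ·sin φ) = 71.204656·(0.91278428 + 0.42074652·0.40844198) = 77.231050
y = r_b·(sin φ − φ·cos φ) = 71.204656·(0.40844198 − 0.42074652·0.91278428) = 1.736765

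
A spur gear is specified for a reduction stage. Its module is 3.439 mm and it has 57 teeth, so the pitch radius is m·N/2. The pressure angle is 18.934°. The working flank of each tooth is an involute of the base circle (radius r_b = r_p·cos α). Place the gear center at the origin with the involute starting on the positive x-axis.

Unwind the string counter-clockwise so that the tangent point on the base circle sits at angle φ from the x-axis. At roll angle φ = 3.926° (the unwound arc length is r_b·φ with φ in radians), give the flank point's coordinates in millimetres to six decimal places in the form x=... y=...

pitch radius r_p = m·N/2 = 3.439·57/2 = 98.011500
base radius r_b = r_p·cos α = 98.011500·cos 18.934° = 92.708389
roll angle φ = 3.926° = 0.06852163 rad
x = r_b·(cos φ + φ·sin φ) = 92.708389·(0.99765331 + 0.06852163·0.06846802) = 92.925777
y = r_b·(sin φ − φ·cos φ) = 92.708389·(0.06846802 − 0.06852163·0.99765331) = 0.009937

x=92.925777 y=0.009937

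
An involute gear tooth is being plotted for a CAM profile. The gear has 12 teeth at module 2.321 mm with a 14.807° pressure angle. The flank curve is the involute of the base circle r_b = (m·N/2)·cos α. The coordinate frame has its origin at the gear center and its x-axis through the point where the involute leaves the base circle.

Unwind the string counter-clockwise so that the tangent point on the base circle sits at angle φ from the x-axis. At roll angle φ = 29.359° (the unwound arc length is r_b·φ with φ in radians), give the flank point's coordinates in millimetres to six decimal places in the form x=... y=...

pitch radius r_p = m·N/2 = 2.321·12/2 = 13.926000
base radius r_b = r_p·cos α = 13.926000·cos 14.807° = 13.463548
roll angle φ = 29.359° = 0.51241122 rad
x = r_b·(cos φ + φ·sin φ) = 13.463548·(0.87156487 + 0.51241122·0.49028020) = 15.116736
y = r_b·(sin φ − φ·cos φ) = 13.463548·(0.49028020 − 0.51241122·0.87156487) = 0.588096

x=15.116736 y=0.588096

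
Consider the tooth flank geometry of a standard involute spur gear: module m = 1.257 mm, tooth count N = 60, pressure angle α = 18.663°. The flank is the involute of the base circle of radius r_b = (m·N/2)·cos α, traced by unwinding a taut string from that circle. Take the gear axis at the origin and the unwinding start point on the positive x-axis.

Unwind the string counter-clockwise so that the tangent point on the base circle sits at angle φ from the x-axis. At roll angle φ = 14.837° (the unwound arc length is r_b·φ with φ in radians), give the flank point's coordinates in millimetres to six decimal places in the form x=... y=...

pitch radius r_p = m·N/2 = 1.257·60/2 = 37.710000
base radius r_b = r_p·cos α = 37.710000·cos 18.663° = 35.727100
roll angle φ = 14.837° = 0.25895450 rad
x = r_b·(cos φ + φ·sin φ) = 35.727100·(0.96665823 + 0.25895450·0.25607005) = 36.904976
y = r_b·(sin φ − φ·cos φ) = 35.727100·(0.25607005 − 0.25895450·0.96665823) = 0.205415

x=36.904976 y=0.205415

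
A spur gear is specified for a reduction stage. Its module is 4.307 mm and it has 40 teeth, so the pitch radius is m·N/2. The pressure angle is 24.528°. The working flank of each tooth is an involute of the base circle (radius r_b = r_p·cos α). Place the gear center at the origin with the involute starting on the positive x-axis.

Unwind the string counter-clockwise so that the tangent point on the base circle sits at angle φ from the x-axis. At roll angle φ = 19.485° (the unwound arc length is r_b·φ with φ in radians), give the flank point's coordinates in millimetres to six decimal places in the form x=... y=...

pitch radius r_p = m·N/2 = 4.307·40/2 = 86.140000
base radius r_b = r_p·cos α = 86.140000·cos 24.528° = 78.366598
roll angle φ = 19.485° = 0.34007740 rad
x = r_b·(cos φ + φ·sin φ) = 78.366598·(0.94272885 + 0.34007740·0.33356006) = 82.768065
y = r_b·(sin φ − φ·cos φ) = 78.366598·(0.33356006 − 0.34007740·0.94272885) = 1.015575

x=82.768065 y=1.015575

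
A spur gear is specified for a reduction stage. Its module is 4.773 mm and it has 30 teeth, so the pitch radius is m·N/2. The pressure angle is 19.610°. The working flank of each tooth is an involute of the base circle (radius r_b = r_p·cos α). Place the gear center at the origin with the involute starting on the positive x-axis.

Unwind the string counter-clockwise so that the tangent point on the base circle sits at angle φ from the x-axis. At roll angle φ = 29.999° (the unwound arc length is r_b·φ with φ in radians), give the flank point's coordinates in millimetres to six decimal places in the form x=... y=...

x=76.062689 y=3.139147

pitch radius r_p = m·N/2 = 4.773·30/2 = 71.595000
base radius r_b = r_p·cos α = 71.595000·cos 19.610° = 67.442411
roll angle φ = 29.999° = 0.52358132 rad
x = r_b·(cos φ + φ·sin φ) = 67.442411·(0.86603413 + 0.52358132·0.49998488) = 76.062689
y = r_b·(sin φ − φ·cos φ) = 67.442411·(0.49998488 − 0.52358132·0.86603413) = 3.139147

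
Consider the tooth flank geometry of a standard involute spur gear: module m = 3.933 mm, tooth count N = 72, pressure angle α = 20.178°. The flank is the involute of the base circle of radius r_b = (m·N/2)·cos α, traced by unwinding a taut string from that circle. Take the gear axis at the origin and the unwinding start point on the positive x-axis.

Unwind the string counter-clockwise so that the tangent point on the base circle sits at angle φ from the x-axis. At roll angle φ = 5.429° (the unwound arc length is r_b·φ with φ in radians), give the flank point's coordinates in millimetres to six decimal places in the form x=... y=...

pitch radius r_p = m·N/2 = 3.933·72/2 = 141.588000
base radius r_b = r_p·cos α = 141.588000·cos 20.178° = 132.898113
roll angle φ = 5.429° = 0.09475393 rad
x = r_b·(cos φ + φ·sin φ) = 132.898113·(0.99551420 + 0.09475393·0.09461220) = 133.493374
y = r_b·(sin φ − φ·cos φ) = 132.898113·(0.09461220 − 0.09475393·0.99551420) = 0.037653

x=133.493374 y=0.037653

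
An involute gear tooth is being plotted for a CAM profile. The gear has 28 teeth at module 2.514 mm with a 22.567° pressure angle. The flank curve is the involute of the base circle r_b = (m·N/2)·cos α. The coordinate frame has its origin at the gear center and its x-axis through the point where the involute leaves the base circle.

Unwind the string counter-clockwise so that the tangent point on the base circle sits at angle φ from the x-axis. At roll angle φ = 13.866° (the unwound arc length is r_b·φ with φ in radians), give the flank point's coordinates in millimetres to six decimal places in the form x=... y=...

pitch radius r_p = m·N/2 = 2.514·28/2 = 35.196000
base radius r_b = r_p·cos α = 35.196000·cos 22.567° = 32.501092
roll angle φ = 13.866° = 0.24200735 rad
x = r_b·(cos φ + φ·sin φ) = 32.501092·(0.97085886 + 0.24200735·0.23965197) = 33.438956
y = r_b·(sin φ − φ·cos φ) = 32.501092·(0.23965197 − 0.24200735·0.97085886) = 0.152657

x=33.438956 y=0.152657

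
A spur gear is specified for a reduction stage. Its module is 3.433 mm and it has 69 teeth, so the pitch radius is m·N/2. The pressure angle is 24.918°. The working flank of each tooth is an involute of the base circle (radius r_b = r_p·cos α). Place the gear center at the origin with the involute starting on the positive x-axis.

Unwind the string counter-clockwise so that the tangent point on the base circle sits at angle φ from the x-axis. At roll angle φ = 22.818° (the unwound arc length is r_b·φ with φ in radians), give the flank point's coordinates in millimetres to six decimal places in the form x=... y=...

x=115.596484 y=2.225860

pitch radius r_p = m·N/2 = 3.433·69/2 = 118.438500
base radius r_b = r_p·cos α = 118.438500·cos 24.918° = 107.413261
roll angle φ = 22.818° = 0.39824923 rad
x = r_b·(cos φ + φ·sin φ) = 107.413261·(0.92174136 + 0.39824923·0.38780518) = 115.596484
y = r_b·(sin φ − φ·cos φ) = 107.413261·(0.38780518 − 0.39824923·0.92174136) = 2.225860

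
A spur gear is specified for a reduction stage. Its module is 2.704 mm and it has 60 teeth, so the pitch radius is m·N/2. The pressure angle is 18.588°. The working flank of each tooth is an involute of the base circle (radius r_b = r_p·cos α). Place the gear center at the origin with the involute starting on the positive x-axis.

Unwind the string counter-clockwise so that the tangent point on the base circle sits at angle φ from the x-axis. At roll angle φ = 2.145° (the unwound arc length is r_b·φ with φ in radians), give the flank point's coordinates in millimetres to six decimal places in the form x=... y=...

x=76.942253 y=0.001345

pitch radius r_p = m·N/2 = 2.704·60/2 = 81.120000
base radius r_b = r_p·cos α = 81.120000·cos 18.588° = 76.888391
roll angle φ = 2.145° = 0.03743731 rad
x = r_b·(cos φ + φ·sin φ) = 76.888391·(0.99929931 + 0.03743731·0.03742857) = 76.942253
y = r_b·(sin φ − φ·cos φ) = 76.888391·(0.03742857 − 0.03743731·0.99929931) = 0.001345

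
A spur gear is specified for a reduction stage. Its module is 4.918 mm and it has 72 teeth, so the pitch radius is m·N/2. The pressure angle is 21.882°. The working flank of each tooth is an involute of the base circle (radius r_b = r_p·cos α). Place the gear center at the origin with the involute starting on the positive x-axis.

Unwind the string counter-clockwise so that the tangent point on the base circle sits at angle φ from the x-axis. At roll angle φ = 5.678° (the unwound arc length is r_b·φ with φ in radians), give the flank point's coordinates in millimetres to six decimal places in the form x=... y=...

pitch radius r_p = m·N/2 = 4.918·72/2 = 177.048000
base radius r_b = r_p·cos α = 177.048000·cos 21.882° = 164.292291
roll angle φ = 5.678° = 0.09909979 rad
x = r_b·(cos φ + φ·sin φ) = 164.292291·(0.99509363 + 0.09909979·0.09893767) = 165.097050
y = r_b·(sin φ − φ·cos φ) = 164.292291·(0.09893767 − 0.09909979·0.99509363) = 0.053246

x=165.097050 y=0.053246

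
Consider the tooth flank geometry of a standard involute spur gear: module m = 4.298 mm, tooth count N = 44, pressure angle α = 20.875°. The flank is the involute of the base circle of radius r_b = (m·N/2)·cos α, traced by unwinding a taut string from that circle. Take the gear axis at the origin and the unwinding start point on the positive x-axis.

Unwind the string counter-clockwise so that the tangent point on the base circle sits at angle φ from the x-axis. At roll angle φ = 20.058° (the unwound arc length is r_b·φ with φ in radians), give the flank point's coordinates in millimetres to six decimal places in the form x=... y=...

pitch radius r_p = m·N/2 = 4.298·44/2 = 94.556000
base radius r_b = r_p·cos α = 94.556000·cos 20.875° = 88.349348
roll angle φ = 20.058° = 0.35007814 rad
x = r_b·(cos φ + φ·sin φ) = 88.349348·(0.93934592 + 0.35007814·0.34297121) = 93.598416
y = r_b·(sin φ − φ·cos φ) = 88.349348·(0.34297121 − 0.35007814·0.93934592) = 1.248088

x=93.598416 y=1.248088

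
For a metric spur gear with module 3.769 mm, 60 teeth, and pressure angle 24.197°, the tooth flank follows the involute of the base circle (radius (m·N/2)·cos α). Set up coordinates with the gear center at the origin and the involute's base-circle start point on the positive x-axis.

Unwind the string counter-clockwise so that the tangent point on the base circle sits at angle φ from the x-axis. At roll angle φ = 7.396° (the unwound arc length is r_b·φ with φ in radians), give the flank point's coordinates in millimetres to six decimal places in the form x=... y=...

x=103.991539 y=0.073822

pitch radius r_p = m·N/2 = 3.769·60/2 = 113.070000
base radius r_b = r_p·cos α = 113.070000·cos 24.197° = 103.135848
roll angle φ = 7.396° = 0.12908455 rad
x = r_b·(cos φ + φ·sin φ) = 103.135848·(0.99168015 + 0.12908455·0.12872636) = 103.991539
y = r_b·(sin φ − φ·cos φ) = 103.135848·(0.12872636 − 0.12908455·0.99168015) = 0.073822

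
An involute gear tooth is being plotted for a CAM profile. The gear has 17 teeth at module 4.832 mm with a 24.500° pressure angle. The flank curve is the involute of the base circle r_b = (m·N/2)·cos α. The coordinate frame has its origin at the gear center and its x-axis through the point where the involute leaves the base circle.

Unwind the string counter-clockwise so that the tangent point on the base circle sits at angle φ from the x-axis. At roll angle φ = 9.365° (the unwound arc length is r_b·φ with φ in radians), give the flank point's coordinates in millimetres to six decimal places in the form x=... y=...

pitch radius r_p = m·N/2 = 4.832·17/2 = 41.072000
base radius r_b = r_p·cos α = 41.072000·cos 24.500° = 37.373929
roll angle φ = 9.365° = 0.16345008 rad
x = r_b·(cos φ + φ·sin φ) = 37.373929·(0.98667175 + 0.16345008·0.16272327) = 37.869839
y = r_b·(sin φ − φ·cos φ) = 37.373929·(0.16272327 − 0.16345008·0.98667175) = 0.054255

x=37.869839 y=0.054255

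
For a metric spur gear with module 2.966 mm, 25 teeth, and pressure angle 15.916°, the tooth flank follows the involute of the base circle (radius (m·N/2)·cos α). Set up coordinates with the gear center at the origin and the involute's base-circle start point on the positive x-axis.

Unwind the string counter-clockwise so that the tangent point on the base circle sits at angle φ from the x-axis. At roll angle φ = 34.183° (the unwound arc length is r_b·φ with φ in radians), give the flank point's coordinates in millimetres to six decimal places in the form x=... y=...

x=41.445424 y=2.435054

pitch radius r_p = m·N/2 = 2.966·25/2 = 37.075000
base radius r_b = r_p·cos α = 37.075000·cos 15.916° = 35.653721
roll angle φ = 34.183° = 0.59660590 rad
x = r_b·(cos φ + φ·sin φ) = 35.653721·(0.82724731 + 0.59660590·0.56183795) = 41.445424
y = r_b·(sin φ − φ·cos φ) = 35.653721·(0.56183795 − 0.59660590·0.82724731) = 2.435054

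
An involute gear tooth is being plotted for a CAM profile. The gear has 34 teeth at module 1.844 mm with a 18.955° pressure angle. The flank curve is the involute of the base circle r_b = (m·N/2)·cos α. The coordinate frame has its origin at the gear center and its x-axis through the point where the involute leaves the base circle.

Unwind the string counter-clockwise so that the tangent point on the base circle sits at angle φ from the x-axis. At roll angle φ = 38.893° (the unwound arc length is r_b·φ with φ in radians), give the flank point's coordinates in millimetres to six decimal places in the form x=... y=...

x=35.711860 y=2.951054

pitch radius r_p = m·N/2 = 1.844·34/2 = 31.348000
base radius r_b = r_p·cos α = 31.348000·cos 18.955° = 29.648123
roll angle φ = 38.893° = 0.67881091 rad
x = r_b·(cos φ + φ·sin φ) = 29.648123·(0.77831986 + 0.67881091·0.62786797) = 35.711860
y = r_b·(sin φ − φ·cos φ) = 29.648123·(0.62786797 − 0.67881091·0.77831986) = 2.951054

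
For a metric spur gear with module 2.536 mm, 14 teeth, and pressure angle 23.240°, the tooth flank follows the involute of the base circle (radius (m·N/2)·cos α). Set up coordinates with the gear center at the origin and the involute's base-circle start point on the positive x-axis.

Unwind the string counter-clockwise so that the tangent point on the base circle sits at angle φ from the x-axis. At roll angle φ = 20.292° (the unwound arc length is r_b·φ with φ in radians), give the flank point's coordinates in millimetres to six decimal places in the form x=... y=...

pitch radius r_p = m·N/2 = 2.536·14/2 = 17.752000
base radius r_b = r_p·cos α = 17.752000·cos 23.240° = 16.311604
roll angle φ = 20.292° = 0.35416221 rad
x = r_b·(cos φ + φ·sin φ) = 16.311604·(0.93793737 + 0.35416221·0.34680469) = 17.302738
y = r_b·(sin φ − φ·cos φ) = 16.311604·(0.34680469 − 0.35416221·0.93793737) = 0.238520

x=17.302738 y=0.238520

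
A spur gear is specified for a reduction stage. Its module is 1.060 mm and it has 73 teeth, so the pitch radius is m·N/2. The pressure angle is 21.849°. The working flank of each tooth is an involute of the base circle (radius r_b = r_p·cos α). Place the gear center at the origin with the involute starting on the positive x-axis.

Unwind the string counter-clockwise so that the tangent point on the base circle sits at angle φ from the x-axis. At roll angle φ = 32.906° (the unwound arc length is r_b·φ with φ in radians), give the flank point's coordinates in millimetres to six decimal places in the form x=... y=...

x=41.353759 y=2.193655

pitch radius r_p = m·N/2 = 1.060·73/2 = 38.690000
base radius r_b = r_p·cos α = 38.690000·cos 21.849° = 35.910816
roll angle φ = 32.906° = 0.57431804 rad
x = r_b·(cos φ + φ·sin φ) = 35.910816·(0.83956298 + 0.57431804·0.54326237) = 41.353759
y = r_b·(sin φ − φ·cos φ) = 35.910816·(0.54326237 − 0.57431804·0.83956298) = 2.193655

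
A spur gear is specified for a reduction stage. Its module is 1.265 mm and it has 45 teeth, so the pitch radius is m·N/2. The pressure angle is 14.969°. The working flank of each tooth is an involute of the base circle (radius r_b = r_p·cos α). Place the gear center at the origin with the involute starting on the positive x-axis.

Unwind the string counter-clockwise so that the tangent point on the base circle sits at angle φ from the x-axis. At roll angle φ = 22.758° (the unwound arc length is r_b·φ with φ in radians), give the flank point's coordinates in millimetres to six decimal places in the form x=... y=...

pitch radius r_p = m·N/2 = 1.265·45/2 = 28.462500
base radius r_b = r_p·cos α = 28.462500·cos 14.969° = 27.496646
roll angle φ = 22.758° = 0.39720203 rad
x = r_b·(cos φ + φ·sin φ) = 27.496646·(0.92214697 + 0.39720203·0.38683972) = 29.580905
y = r_b·(sin φ − φ·cos φ) = 27.496646·(0.38683972 − 0.39720203·0.92214697) = 0.565361

x=29.580905 y=0.565361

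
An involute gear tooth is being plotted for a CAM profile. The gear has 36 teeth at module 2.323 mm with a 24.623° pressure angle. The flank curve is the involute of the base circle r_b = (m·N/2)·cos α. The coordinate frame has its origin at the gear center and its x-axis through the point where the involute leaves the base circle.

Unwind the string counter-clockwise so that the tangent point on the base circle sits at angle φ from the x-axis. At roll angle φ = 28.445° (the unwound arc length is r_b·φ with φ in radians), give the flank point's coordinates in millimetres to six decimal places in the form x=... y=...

x=42.411505 y=1.512534

pitch radius r_p = m·N/2 = 2.323·36/2 = 41.814000
base radius r_b = r_p·cos α = 41.814000·cos 24.623° = 38.011808
roll angle φ = 28.445° = 0.49645891 rad
x = r_b·(cos φ + φ·sin φ) = 38.011808·(0.87927475 + 0.49645891·0.47631494) = 42.411505
y = r_b·(sin φ − φ·cos φ) = 38.011808·(0.47631494 − 0.49645891·0.87927475) = 1.512534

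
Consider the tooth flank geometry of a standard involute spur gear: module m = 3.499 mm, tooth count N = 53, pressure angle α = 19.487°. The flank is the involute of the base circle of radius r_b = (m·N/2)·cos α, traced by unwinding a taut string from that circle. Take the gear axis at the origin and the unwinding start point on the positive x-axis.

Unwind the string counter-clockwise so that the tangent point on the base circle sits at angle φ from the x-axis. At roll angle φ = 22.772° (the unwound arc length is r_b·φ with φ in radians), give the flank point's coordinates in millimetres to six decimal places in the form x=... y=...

pitch radius r_p = m·N/2 = 3.499·53/2 = 92.723500
base radius r_b = r_p·cos α = 92.723500·cos 19.487° = 87.412039
roll angle φ = 22.772° = 0.39744638 rad
x = r_b·(cos φ + φ·sin φ) = 87.412039·(0.92205242 + 0.39744638·0.38706503) = 94.045739
y = r_b·(sin φ − φ·cos φ) = 87.412039·(0.38706503 − 0.39744638·0.92205242) = 1.800569

x=94.045739 y=1.800569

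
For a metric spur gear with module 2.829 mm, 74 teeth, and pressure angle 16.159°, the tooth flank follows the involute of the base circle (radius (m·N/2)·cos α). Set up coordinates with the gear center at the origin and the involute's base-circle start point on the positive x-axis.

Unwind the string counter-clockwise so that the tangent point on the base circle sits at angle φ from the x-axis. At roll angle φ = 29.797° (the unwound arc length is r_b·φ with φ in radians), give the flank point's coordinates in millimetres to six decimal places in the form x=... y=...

x=113.227762 y=4.587391

pitch radius r_p = m·N/2 = 2.829·74/2 = 104.673000
base radius r_b = r_p·cos α = 104.673000·cos 16.159° = 100.537692
roll angle φ = 29.797° = 0.52005576 rad
x = r_b·(cos φ + φ·sin φ) = 100.537692·(0.86779147 + 0.52005576·0.49692852) = 113.227762
y = r_b·(sin φ − φ·cos φ) = 100.537692·(0.49692852 − 0.52005576·0.86779147) = 4.587391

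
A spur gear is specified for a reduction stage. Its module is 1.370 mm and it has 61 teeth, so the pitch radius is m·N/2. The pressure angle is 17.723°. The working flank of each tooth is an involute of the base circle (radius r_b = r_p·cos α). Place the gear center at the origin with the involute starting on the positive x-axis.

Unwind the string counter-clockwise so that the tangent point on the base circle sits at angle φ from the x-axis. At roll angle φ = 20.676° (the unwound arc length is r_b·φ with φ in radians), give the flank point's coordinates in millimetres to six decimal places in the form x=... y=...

pitch radius r_p = m·N/2 = 1.370·61/2 = 41.785000
base radius r_b = r_p·cos α = 41.785000·cos 17.723° = 39.801857
roll angle φ = 20.676° = 0.36086428 rad
x = r_b·(cos φ + φ·sin φ) = 39.801857·(0.93559201 + 0.36086428·0.35308297) = 42.309654
y = r_b·(sin φ − φ·cos φ) = 39.801857·(0.35308297 − 0.36086428·0.93559201) = 0.615386

x=42.309654 y=0.615386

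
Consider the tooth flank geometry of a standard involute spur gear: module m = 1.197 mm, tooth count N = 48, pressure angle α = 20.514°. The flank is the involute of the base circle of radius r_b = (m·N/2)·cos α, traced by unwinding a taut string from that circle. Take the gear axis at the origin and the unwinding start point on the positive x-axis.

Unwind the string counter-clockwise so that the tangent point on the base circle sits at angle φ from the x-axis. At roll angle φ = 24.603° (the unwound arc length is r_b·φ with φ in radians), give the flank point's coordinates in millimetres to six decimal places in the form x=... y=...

x=29.273664 y=0.697107

pitch radius r_p = m·N/2 = 1.197·48/2 = 28.728000
base radius r_b = r_p·cos α = 28.728000·cos 20.514° = 26.906260
roll angle φ = 24.603° = 0.42940336 rad
x = r_b·(cos φ + φ·sin φ) = 26.906260·(0.90921431 + 0.42940336·0.41632840) = 29.273664
y = r_b·(sin φ − φ·cos φ) = 26.906260·(0.41632840 − 0.42940336·0.90921431) = 0.697107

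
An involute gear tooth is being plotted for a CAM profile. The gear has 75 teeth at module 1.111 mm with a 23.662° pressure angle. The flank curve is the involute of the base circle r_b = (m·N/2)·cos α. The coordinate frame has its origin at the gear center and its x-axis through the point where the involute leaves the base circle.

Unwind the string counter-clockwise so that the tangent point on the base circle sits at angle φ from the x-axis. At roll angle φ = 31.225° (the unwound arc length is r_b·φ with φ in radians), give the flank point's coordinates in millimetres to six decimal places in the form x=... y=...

pitch radius r_p = m·N/2 = 1.111·75/2 = 41.662500
base radius r_b = r_p·cos α = 41.662500·cos 23.662° = 38.159891
roll angle φ = 31.225° = 0.54497906 rad
x = r_b·(cos φ + φ·sin φ) = 38.159891·(0.85513815 + 0.54497906·0.51840018) = 43.412806
y = r_b·(sin φ − φ·cos φ) = 38.159891·(0.51840018 − 0.54497906·0.85513815) = 1.998350

x=43.412806 y=1.998350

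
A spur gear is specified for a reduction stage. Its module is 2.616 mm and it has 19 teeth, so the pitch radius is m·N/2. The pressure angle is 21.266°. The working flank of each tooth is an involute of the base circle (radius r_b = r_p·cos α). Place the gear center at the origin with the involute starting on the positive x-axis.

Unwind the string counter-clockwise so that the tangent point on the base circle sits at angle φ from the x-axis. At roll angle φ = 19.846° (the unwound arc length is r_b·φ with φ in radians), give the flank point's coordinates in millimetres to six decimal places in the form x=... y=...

x=24.507675 y=0.316989

pitch radius r_p = m·N/2 = 2.616·19/2 = 24.852000
base radius r_b = r_p·cos α = 24.852000·cos 21.266° = 23.159743
roll angle φ = 19.846° = 0.34637804 rad
x = r_b·(cos φ + φ·sin φ) = 23.159743·(0.94060851 + 0.34637804·0.33949320) = 24.507675
y = r_b·(sin φ − φ·cos φ) = 23.159743·(0.33949320 − 0.34637804·0.94060851) = 0.316989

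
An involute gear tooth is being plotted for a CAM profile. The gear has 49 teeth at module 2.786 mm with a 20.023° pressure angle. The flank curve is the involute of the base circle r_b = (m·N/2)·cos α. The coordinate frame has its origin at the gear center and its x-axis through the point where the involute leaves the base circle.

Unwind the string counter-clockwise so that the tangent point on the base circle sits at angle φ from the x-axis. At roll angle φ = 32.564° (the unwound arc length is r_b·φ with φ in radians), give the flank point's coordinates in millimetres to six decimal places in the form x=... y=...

pitch radius r_p = m·N/2 = 2.786·49/2 = 68.257000
base radius r_b = r_p·cos α = 68.257000·cos 20.023° = 64.131223
roll angle φ = 32.564° = 0.56834902 rad
x = r_b·(cos φ + φ·sin φ) = 64.131223·(0.84279075 + 0.56834902·0.53824135) = 73.667516
y = r_b·(sin φ − φ·cos φ) = 64.131223·(0.53824135 − 0.56834902·0.84279075) = 3.799265

x=73.667516 y=3.799265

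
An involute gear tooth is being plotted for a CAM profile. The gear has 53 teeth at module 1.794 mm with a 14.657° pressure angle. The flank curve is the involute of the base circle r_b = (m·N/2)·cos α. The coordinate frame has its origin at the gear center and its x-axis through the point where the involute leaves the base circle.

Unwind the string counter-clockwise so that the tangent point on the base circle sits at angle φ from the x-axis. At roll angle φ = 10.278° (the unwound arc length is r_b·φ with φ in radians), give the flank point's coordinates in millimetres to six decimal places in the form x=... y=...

x=46.727993 y=0.088214

pitch radius r_p = m·N/2 = 1.794·53/2 = 47.541000
base radius r_b = r_p·cos α = 47.541000·cos 14.657° = 45.993917
roll angle φ = 10.278° = 0.17938494 rad
x = r_b·(cos φ + φ·sin φ) = 45.993917·(0.98395362 + 0.17938494·0.17842442) = 46.727993
y = r_b·(sin φ − φ·cos φ) = 45.993917·(0.17842442 − 0.17938494·0.98395362) = 0.088214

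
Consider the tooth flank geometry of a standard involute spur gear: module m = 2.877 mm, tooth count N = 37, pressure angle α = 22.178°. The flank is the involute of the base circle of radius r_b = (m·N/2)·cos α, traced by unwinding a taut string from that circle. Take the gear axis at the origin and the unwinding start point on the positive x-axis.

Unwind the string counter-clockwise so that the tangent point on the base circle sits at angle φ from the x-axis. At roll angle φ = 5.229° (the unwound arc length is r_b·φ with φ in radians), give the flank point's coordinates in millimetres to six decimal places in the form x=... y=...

x=49.491544 y=0.012478

pitch radius r_p = m·N/2 = 2.877·37/2 = 53.224500
base radius r_b = r_p·cos α = 53.224500·cos 22.178° = 49.286717
roll angle φ = 5.229° = 0.09126327 rad
x = r_b·(cos φ + φ·sin φ) = 49.286717·(0.99583840 + 0.09126327·0.09113663) = 49.491544
y = r_b·(sin φ − φ·cos φ) = 49.286717·(0.09113663 − 0.09126327·0.99583840) = 0.012478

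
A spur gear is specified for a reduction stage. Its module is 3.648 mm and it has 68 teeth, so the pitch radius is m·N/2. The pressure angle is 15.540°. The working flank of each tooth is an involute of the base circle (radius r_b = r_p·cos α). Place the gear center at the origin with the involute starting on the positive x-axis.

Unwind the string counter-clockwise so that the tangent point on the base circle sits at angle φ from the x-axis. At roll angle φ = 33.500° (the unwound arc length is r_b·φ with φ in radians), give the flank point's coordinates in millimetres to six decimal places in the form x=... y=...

pitch radius r_p = m·N/2 = 3.648·68/2 = 124.032000
base radius r_b = r_p·cos α = 124.032000·cos 15.540° = 119.497843
roll angle φ = 33.500° = 0.58468530 rad
x = r_b·(cos φ + φ·sin φ) = 119.497843·(0.83388582 + 0.58468530·0.55193699) = 138.210639
y = r_b·(sin φ − φ·cos φ) = 119.497843·(0.55193699 − 0.58468530·0.83388582) = 7.692817

x=138.210639 y=7.692817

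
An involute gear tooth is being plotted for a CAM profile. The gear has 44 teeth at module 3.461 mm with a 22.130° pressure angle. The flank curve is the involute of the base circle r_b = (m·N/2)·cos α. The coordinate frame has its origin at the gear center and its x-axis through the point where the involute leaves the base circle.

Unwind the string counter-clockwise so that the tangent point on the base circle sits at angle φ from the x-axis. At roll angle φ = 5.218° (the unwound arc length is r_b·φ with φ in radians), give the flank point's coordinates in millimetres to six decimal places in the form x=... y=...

x=70.824626 y=0.017744

pitch radius r_p = m·N/2 = 3.461·44/2 = 76.142000
base radius r_b = r_p·cos α = 76.142000·cos 22.130° = 70.532734
roll angle φ = 5.218° = 0.09107128 rad
x = r_b·(cos φ + φ·sin φ) = 70.532734·(0.99585588 + 0.09107128·0.09094544) = 70.824626
y = r_b·(sin φ − φ·cos φ) = 70.532734·(0.09094544 − 0.09107128·0.99585588) = 0.017744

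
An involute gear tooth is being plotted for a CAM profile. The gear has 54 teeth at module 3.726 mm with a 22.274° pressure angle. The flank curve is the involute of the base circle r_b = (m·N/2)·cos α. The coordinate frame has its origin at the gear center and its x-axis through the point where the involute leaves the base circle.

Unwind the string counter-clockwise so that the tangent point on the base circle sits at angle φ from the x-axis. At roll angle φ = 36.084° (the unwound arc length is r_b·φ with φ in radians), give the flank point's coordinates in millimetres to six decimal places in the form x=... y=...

x=109.766674 y=7.448320

pitch radius r_p = m·N/2 = 3.726·54/2 = 100.602000
base radius r_b = r_p·cos α = 100.602000·cos 22.274° = 93.095261
roll angle φ = 36.084° = 0.62978461 rad
x = r_b·(cos φ + φ·sin φ) = 93.095261·(0.80815439 + 0.62978461·0.58897070) = 109.766674
y = r_b·(sin φ − φ·cos φ) = 93.095261·(0.58897070 − 0.62978461·0.80815439) = 7.448320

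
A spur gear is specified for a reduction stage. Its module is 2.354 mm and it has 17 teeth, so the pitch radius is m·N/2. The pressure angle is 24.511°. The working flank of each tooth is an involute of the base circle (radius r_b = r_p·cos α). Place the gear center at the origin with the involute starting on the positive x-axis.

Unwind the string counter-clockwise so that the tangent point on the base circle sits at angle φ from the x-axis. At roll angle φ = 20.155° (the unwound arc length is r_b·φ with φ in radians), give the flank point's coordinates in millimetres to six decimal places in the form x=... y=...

pitch radius r_p = m·N/2 = 2.354·17/2 = 20.009000
base radius r_b = r_p·cos α = 20.009000·cos 24.511° = 18.205822
roll angle φ = 20.155° = 0.35177111 rad
x = r_b·(cos φ + φ·sin φ) = 18.205822·(0.93876393 + 0.35177111·0.34456100) = 19.297635
y = r_b·(sin φ − φ·cos φ) = 18.205822·(0.34456100 − 0.35177111·0.93876393) = 0.260907

x=19.297635 y=0.260907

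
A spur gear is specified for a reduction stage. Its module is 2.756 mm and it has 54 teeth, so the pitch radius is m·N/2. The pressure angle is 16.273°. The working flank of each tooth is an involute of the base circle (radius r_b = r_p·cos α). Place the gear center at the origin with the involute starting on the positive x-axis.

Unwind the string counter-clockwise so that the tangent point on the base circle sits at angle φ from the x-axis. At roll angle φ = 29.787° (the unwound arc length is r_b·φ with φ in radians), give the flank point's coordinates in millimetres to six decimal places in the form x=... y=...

pitch radius r_p = m·N/2 = 2.756·54/2 = 74.412000
base radius r_b = r_p·cos α = 74.412000·cos 16.273° = 71.430865
roll angle φ = 29.787° = 0.51988122 rad
x = r_b·(cos φ + φ·sin φ) = 71.430865·(0.86787819 + 0.51988122·0.49677706) = 80.441387
y = r_b·(sin φ − φ·cos φ) = 71.430865·(0.49677706 − 0.51988122·0.86787819) = 3.256068

x=80.441387 y=3.256068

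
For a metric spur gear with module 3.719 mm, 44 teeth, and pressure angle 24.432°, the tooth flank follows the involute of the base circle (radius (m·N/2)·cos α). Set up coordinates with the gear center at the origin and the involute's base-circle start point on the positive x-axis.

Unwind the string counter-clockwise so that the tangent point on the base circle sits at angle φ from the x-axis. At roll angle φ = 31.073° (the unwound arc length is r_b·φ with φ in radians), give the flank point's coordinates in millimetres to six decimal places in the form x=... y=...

pitch radius r_p = m·N/2 = 3.719·44/2 = 81.818000
base radius r_b = r_p·cos α = 81.818000·cos 24.432° = 74.491427
roll angle φ = 31.073° = 0.54232616 rad
x = r_b·(cos φ + φ·sin φ) = 74.491427·(0.85651040 + 0.54232616·0.51612977) = 84.653627
y = r_b·(sin φ − φ·cos φ) = 74.491427·(0.51612977 − 0.54232616·0.85651040) = 3.845379

x=84.653627 y=3.845379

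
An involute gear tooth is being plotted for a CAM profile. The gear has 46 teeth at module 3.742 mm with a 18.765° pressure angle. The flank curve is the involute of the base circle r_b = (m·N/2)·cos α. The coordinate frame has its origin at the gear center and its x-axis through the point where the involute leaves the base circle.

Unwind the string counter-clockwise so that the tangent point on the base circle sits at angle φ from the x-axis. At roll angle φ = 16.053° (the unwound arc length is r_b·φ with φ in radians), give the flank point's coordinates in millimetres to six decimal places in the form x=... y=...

x=84.627259 y=0.592758

pitch radius r_p = m·N/2 = 3.742·46/2 = 86.066000
base radius r_b = r_p·cos α = 86.066000·cos 18.765° = 81.491243
roll angle φ = 16.053° = 0.28017770 rad
x = r_b·(cos φ + φ·sin φ) = 81.491243·(0.96100631 + 0.28017770·0.27652643) = 84.627259
y = r_b·(sin φ − φ·cos φ) = 81.491243·(0.27652643 − 0.28017770·0.96100631) = 0.592758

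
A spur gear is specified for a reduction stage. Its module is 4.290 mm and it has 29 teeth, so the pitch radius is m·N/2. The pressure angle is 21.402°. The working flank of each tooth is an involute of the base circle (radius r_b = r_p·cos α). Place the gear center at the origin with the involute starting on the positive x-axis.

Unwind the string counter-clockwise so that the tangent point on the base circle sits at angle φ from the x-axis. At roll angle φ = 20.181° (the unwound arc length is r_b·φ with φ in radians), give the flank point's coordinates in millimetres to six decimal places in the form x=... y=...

pitch radius r_p = m·N/2 = 4.290·29/2 = 62.205000
base radius r_b = r_p·cos α = 62.205000·cos 21.402° = 57.915535
roll angle φ = 20.181° = 0.35222490 rad
x = r_b·(cos φ + φ·sin φ) = 57.915535·(0.93860748 + 0.35222490·0.34498696) = 61.397444
y = r_b·(sin φ − φ·cos φ) = 57.915535·(0.34498696 − 0.35222490·0.93860748) = 0.833175

x=61.397444 y=0.833175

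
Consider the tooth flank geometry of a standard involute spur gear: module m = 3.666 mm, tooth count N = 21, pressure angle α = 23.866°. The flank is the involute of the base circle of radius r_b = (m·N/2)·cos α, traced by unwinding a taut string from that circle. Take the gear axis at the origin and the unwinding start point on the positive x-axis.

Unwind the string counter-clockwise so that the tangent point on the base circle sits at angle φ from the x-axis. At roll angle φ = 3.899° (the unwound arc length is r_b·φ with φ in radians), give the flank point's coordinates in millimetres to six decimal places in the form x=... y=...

x=35.283038 y=0.003696

pitch radius r_p = m·N/2 = 3.666·21/2 = 38.493000
base radius r_b = r_p·cos α = 38.493000·cos 23.866° = 35.201626
roll angle φ = 3.899° = 0.06805039 rad
x = r_b·(cos φ + φ·sin φ) = 35.201626·(0.99768547 + 0.06805039·0.06799788) = 35.283038
y = r_b·(sin φ − φ·cos φ) = 35.201626·(0.06799788 − 0.06805039·0.99768547) = 0.003696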